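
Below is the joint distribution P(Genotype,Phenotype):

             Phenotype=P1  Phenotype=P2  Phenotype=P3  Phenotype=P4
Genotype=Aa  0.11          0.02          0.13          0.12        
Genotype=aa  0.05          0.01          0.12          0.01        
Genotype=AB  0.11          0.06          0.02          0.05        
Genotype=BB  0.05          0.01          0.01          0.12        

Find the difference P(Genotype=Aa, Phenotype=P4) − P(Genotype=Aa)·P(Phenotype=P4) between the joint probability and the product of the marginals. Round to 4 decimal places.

0.0060

P(Genotype=Aa) = 0.11 + 0.02 + 0.13 + 0.12 = 0.38.
P(Phenotype=P4) = 0.12 + 0.01 + 0.05 + 0.12 = 0.30.
P(Genotype=Aa, Phenotype=P4) − P(Genotype=Aa)P(Phenotype=P4) = 0.12 − 0.38×0.30 = 0.0060.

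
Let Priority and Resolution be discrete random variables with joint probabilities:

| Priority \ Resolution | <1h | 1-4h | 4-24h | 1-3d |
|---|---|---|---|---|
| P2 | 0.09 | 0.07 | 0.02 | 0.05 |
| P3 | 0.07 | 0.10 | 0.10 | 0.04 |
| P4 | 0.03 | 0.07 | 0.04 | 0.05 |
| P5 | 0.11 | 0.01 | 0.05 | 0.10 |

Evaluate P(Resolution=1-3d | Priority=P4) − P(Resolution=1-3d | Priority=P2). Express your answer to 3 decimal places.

0.046

P(Priority=P4) = 0.03 + 0.07 + 0.04 + 0.05 = 0.19; P(Resolution=1-3d | Priority=P4) = 0.05/0.19 = 0.2632.
P(Priority=P2) = 0.09 + 0.07 + 0.02 + 0.05 = 0.23; P(Resolution=1-3d | Priority=P2) = 0.05/0.23 = 0.2174.
Difference = 0.046.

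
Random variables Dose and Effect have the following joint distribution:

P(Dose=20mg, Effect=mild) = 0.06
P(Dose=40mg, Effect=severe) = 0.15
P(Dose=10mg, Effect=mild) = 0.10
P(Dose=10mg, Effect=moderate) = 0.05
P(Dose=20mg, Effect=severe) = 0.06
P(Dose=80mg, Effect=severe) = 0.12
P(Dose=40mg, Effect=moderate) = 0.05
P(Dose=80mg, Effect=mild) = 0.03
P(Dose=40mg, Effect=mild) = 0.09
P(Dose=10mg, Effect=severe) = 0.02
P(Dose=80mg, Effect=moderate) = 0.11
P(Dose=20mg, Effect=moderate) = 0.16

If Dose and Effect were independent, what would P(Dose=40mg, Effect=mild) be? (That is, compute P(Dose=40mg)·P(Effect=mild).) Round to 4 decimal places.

0.0812

P(Dose=40mg) = 0.09 + 0.05 + 0.15 = 0.29.
P(Effect=mild) = 0.10 + 0.06 + 0.09 + 0.03 = 0.28.
Product: 0.29 × 0.28 = 0.0812.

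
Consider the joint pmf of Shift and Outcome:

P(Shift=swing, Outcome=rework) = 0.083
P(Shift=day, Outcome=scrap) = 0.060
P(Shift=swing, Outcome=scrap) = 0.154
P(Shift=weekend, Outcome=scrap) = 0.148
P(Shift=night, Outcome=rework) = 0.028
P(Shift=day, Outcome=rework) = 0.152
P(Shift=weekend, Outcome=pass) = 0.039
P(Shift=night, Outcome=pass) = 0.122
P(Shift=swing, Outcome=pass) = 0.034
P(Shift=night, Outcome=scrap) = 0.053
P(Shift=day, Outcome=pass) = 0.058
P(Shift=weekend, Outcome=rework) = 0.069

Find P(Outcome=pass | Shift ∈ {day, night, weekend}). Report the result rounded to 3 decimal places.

P(Shift=day) = 0.058 + 0.152 + 0.060 = 0.270.
P(Shift=night) = 0.122 + 0.028 + 0.053 = 0.203.
P(Shift=weekend) = 0.039 + 0.069 + 0.148 = 0.256.
P(Shift ∈ {day, night, weekend}) = 0.270 + 0.203 + 0.256 = 0.729; P(Outcome=pass, Shift ∈ {day, night, weekend}) = 0.058 + 0.122 + 0.039 = 0.219.
P(Outcome=pass | Shift ∈ {day, night, weekend}) = 0.219/0.729 = 0.300.

0.300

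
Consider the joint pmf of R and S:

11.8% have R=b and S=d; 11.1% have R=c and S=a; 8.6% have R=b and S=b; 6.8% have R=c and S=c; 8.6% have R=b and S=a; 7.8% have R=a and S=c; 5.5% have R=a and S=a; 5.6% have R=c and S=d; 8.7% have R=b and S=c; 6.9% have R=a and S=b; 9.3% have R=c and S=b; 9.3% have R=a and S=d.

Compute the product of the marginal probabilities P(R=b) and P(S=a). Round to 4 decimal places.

P(R=b) = 0.086 + 0.086 + 0.087 + 0.118 = 0.377.
P(S=a) = 0.055 + 0.086 + 0.111 = 0.252.
Product: 0.377 × 0.252 = 0.0950.

0.0950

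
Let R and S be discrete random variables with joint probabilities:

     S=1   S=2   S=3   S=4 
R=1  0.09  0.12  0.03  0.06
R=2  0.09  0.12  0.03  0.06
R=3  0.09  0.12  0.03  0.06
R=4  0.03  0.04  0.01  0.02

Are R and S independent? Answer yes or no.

Every cell satisfies P(R,S) = P(R)·P(S). For instance P(R=4) = 0.10, P(S=4) = 0.20, and 0.10×0.20 = 0.02 matches the joint entry. So R and S are independent.

yes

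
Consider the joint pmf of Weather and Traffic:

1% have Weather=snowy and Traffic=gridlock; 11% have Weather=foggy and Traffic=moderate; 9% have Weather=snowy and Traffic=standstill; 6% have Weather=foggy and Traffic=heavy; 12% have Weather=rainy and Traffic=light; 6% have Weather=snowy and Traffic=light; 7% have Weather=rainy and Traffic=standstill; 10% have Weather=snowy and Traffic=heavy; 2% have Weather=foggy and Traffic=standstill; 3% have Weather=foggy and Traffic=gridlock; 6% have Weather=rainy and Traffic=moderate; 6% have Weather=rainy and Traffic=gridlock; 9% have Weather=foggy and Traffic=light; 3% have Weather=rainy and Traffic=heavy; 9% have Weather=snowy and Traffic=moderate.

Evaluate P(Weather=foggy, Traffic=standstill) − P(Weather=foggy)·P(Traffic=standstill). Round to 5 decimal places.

P(Weather=foggy) = 0.09 + 0.11 + 0.06 + 0.03 + 0.02 = 0.31.
P(Traffic=standstill) = 0.07 + 0.09 + 0.02 = 0.18.
P(Weather=foggy, Traffic=standstill) − P(Weather=foggy)P(Traffic=standstill) = 0.02 − 0.31×0.18 = -0.03580.

-0.03580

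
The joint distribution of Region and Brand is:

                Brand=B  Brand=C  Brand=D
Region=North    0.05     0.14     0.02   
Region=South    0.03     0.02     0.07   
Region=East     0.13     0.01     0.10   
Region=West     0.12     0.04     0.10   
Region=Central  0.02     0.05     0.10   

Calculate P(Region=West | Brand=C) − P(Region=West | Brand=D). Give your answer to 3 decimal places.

-0.103

P(Brand=C) = 0.14 + 0.02 + 0.01 + 0.04 + 0.05 = 0.26; P(Region=West | Brand=C) = 0.04/0.26 = 0.1538.
P(Brand=D) = 0.02 + 0.07 + 0.10 + 0.10 + 0.10 = 0.39; P(Region=West | Brand=D) = 0.10/0.39 = 0.2564.
Difference = -0.103.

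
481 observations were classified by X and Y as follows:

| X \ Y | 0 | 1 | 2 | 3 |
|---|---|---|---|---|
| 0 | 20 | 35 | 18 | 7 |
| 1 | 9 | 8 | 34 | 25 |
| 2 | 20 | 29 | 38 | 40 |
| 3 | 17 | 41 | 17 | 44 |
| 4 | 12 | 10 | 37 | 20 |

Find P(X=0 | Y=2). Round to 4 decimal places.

Total with Y=2: 18 + 34 + 38 + 17 + 37 = 144.
P(X=0 | Y=2) = 18/144 = 0.1250.

0.1250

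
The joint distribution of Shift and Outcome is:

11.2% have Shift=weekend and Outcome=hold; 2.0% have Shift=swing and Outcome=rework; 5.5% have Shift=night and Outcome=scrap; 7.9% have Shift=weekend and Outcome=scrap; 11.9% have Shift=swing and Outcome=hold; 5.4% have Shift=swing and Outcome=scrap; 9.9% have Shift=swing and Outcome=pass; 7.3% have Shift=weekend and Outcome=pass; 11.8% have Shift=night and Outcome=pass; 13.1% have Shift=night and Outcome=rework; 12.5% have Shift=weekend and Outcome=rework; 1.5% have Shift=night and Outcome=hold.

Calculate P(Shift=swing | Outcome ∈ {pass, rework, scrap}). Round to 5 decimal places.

P(Outcome=pass) = 0.099 + 0.118 + 0.073 = 0.290.
P(Outcome=rework) = 0.020 + 0.131 + 0.125 = 0.276.
P(Outcome=scrap) = 0.054 + 0.055 + 0.079 = 0.188.
P(Outcome ∈ {pass, rework, scrap}) = 0.290 + 0.276 + 0.188 = 0.754; P(Shift=swing, Outcome ∈ {pass, rework, scrap}) = 0.099 + 0.020 + 0.054 = 0.173.
P(Shift=swing | Outcome ∈ {pass, rework, scrap}) = 0.173/0.754 = 0.22944.

0.22944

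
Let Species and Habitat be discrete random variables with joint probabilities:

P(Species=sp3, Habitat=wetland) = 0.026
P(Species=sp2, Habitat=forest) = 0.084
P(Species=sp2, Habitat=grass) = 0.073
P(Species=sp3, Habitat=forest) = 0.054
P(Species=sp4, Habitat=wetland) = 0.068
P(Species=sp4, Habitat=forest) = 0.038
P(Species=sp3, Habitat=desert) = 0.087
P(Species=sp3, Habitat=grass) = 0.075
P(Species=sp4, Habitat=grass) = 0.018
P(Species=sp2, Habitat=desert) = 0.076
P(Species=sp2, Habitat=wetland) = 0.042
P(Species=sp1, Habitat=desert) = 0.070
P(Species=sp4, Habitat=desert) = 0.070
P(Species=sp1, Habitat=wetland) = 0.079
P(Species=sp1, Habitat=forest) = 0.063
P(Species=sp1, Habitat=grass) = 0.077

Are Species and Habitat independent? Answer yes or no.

P(Species=sp4) = 0.194 and P(Habitat=grass) = 0.243, so their product is 0.04714, but P(Species=sp4, Habitat=grass) = 0.018. Since these differ, Species and Habitat are not independent.

no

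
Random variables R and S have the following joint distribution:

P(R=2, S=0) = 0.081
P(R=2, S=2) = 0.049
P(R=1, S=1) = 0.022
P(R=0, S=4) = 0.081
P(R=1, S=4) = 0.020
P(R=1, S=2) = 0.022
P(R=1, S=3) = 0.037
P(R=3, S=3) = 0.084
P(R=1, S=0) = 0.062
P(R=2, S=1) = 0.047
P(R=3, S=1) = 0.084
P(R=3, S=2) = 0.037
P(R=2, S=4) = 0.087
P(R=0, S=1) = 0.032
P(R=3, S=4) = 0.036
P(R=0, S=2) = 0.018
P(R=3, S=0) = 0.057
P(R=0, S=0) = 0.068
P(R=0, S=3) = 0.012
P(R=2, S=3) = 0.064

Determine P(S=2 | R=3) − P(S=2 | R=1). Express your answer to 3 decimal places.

-0.011

P(R=3) = 0.057 + 0.084 + 0.037 + 0.084 + 0.036 = 0.298; P(S=2 | R=3) = 0.037/0.298 = 0.1242.
P(R=1) = 0.062 + 0.022 + 0.022 + 0.037 + 0.020 = 0.163; P(S=2 | R=1) = 0.022/0.163 = 0.1350.
Difference = -0.011.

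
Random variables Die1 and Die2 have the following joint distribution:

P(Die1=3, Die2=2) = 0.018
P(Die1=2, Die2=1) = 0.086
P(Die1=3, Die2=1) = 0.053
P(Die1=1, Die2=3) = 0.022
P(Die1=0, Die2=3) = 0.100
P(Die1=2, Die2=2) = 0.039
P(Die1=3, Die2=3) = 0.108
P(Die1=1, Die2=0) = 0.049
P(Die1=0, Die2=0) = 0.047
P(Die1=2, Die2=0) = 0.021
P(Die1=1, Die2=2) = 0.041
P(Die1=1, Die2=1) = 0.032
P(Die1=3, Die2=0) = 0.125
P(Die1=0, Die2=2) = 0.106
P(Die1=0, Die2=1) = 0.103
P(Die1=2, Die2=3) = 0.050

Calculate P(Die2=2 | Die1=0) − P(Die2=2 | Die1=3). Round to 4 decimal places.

0.2385

P(Die1=0) = 0.047 + 0.103 + 0.106 + 0.100 = 0.356; P(Die2=2 | Die1=0) = 0.106/0.356 = 0.29775.
P(Die1=3) = 0.125 + 0.053 + 0.018 + 0.108 = 0.304; P(Die2=2 | Die1=3) = 0.018/0.304 = 0.05921.
Difference = 0.2385.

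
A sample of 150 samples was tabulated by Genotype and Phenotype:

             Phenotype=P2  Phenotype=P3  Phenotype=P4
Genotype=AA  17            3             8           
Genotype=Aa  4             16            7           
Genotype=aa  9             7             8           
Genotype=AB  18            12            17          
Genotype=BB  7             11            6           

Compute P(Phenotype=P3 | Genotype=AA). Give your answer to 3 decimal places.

Total with Genotype=AA: 17 + 3 + 8 = 28.
P(Phenotype=P3 | Genotype=AA) = 3/28 = 0.107.

0.107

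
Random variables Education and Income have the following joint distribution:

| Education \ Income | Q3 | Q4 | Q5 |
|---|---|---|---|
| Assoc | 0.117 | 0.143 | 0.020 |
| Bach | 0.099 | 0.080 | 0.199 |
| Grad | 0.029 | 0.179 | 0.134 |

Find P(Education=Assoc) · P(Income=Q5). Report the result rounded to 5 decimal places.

0.09884

P(Education=Assoc) = 0.117 + 0.143 + 0.020 = 0.280.
P(Income=Q5) = 0.020 + 0.199 + 0.134 = 0.353.
Product: 0.280 × 0.353 = 0.09884.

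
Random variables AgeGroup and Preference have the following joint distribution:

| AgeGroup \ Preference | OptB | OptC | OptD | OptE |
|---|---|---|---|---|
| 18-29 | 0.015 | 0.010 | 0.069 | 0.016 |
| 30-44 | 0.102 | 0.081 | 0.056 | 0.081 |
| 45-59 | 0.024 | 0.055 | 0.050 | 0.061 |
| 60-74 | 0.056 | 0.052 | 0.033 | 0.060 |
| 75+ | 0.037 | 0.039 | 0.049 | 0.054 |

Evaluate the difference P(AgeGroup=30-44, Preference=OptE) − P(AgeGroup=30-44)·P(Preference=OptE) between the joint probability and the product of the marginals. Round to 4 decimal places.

P(AgeGroup=30-44) = 0.102 + 0.081 + 0.056 + 0.081 = 0.320.
P(Preference=OptE) = 0.016 + 0.081 + 0.061 + 0.060 + 0.054 = 0.272.
P(AgeGroup=30-44, Preference=OptE) − P(AgeGroup=30-44)P(Preference=OptE) = 0.081 − 0.320×0.272 = -0.0060.

-0.0060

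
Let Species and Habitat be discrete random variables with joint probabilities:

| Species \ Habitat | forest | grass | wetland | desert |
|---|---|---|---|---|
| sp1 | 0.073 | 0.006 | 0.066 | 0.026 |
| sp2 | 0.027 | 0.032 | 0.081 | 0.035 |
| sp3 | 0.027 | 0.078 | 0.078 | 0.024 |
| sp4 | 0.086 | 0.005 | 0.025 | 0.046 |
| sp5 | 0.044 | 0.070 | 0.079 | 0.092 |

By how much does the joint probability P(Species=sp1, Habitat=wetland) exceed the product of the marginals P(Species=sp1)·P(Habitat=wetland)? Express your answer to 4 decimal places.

0.0097

P(Species=sp1) = 0.073 + 0.006 + 0.066 + 0.026 = 0.171.
P(Habitat=wetland) = 0.066 + 0.081 + 0.078 + 0.025 + 0.079 = 0.329.
P(Species=sp1, Habitat=wetland) − P(Species=sp1)P(Habitat=wetland) = 0.066 − 0.171×0.329 = 0.0097.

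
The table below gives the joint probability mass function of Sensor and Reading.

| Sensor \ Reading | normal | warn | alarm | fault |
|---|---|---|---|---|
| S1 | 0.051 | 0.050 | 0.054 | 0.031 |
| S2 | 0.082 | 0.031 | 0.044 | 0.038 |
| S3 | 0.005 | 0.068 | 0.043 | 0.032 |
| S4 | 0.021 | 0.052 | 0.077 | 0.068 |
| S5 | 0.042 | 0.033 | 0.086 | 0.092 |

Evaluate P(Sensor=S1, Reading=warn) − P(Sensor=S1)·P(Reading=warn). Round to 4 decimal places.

P(Sensor=S1) = 0.051 + 0.050 + 0.054 + 0.031 = 0.186.
P(Reading=warn) = 0.050 + 0.031 + 0.068 + 0.052 + 0.033 = 0.234.
P(Sensor=S1, Reading=warn) − P(Sensor=S1)P(Reading=warn) = 0.050 − 0.186×0.234 = 0.0065.

0.0065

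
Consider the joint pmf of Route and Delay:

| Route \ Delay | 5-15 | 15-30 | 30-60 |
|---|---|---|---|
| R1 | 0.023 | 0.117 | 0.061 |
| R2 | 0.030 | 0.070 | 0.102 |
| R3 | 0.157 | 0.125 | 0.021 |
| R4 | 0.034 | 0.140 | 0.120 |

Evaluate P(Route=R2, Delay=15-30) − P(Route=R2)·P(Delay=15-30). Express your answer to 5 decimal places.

P(Route=R2) = 0.030 + 0.070 + 0.102 = 0.202.
P(Delay=15-30) = 0.117 + 0.070 + 0.125 + 0.140 = 0.452.
P(Route=R2, Delay=15-30) − P(Route=R2)P(Delay=15-30) = 0.070 − 0.202×0.452 = -0.02130.

-0.02130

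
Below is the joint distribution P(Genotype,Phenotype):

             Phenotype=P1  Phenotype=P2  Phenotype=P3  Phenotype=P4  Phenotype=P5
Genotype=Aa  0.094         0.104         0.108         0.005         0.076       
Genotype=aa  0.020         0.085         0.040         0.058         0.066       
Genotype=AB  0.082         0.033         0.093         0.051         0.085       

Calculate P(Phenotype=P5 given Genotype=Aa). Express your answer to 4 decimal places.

P(Genotype=Aa) = 0.094 + 0.104 + 0.108 + 0.005 + 0.076 = 0.387.
P(Phenotype=P5 | Genotype=Aa) = 0.076/0.387 = 0.1964.

0.1964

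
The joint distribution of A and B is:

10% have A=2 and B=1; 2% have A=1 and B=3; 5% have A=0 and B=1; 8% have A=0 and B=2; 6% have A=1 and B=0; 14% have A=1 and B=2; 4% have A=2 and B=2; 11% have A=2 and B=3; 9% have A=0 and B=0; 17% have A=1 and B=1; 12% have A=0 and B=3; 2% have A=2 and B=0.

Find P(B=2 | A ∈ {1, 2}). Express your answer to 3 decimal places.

P(A=1) = 0.06 + 0.17 + 0.14 + 0.02 = 0.39.
P(A=2) = 0.02 + 0.10 + 0.04 + 0.11 = 0.27.
P(A ∈ {1, 2}) = 0.39 + 0.27 = 0.66; P(B=2, A ∈ {1, 2}) = 0.14 + 0.04 = 0.18.
P(B=2 | A ∈ {1, 2}) = 0.18/0.66 = 0.273.

0.273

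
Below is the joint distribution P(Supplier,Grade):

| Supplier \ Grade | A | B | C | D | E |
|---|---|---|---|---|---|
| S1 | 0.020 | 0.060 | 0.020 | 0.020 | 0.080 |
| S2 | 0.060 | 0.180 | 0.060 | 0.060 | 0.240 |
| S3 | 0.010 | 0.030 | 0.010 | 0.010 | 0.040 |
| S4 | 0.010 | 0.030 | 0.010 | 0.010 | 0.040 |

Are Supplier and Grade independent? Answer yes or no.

Every cell satisfies P(Supplier,Grade) = P(Supplier)·P(Grade). For instance P(Supplier=S1) = 0.200, P(Grade=B) = 0.300, and 0.200×0.300 = 0.060 matches the joint entry. So Supplier and Grade are independent.

yes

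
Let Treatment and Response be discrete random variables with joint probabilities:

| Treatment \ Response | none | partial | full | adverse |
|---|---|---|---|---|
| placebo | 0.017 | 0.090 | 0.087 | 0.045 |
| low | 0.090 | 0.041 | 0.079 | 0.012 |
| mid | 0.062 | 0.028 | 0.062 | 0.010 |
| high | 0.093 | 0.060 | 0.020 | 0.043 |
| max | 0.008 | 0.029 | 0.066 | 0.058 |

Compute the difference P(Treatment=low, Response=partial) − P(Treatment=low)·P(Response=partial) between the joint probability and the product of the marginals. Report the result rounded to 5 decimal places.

-0.01406

P(Treatment=low) = 0.090 + 0.041 + 0.079 + 0.012 = 0.222.
P(Response=partial) = 0.090 + 0.041 + 0.028 + 0.060 + 0.029 = 0.248.
P(Treatment=low, Response=partial) − P(Treatment=low)P(Response=partial) = 0.041 − 0.222×0.248 = -0.01406.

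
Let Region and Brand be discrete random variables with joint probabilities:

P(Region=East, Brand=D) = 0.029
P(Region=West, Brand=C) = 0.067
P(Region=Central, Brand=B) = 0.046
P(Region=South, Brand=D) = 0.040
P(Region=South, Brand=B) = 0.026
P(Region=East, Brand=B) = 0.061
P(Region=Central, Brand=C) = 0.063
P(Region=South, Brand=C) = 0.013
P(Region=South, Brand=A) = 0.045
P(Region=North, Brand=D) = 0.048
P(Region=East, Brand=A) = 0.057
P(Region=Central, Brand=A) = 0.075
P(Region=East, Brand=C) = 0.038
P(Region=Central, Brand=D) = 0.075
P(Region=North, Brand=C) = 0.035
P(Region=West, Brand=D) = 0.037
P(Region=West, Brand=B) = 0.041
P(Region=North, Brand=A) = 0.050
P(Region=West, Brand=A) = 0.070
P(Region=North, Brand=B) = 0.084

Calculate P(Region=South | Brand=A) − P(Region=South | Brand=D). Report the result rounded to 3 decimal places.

P(Brand=A) = 0.050 + 0.045 + 0.057 + 0.070 + 0.075 = 0.297; P(Region=South | Brand=A) = 0.045/0.297 = 0.1515.
P(Brand=D) = 0.048 + 0.040 + 0.029 + 0.037 + 0.075 = 0.229; P(Region=South | Brand=D) = 0.040/0.229 = 0.1747.
Difference = -0.023.

-0.023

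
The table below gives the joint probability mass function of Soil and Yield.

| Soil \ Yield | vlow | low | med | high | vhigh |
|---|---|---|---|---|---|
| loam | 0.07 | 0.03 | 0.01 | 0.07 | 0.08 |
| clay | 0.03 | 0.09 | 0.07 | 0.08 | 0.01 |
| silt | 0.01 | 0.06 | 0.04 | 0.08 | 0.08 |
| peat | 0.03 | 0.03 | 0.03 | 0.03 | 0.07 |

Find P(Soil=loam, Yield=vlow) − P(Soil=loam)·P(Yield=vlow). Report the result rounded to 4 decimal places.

P(Soil=loam) = 0.07 + 0.03 + 0.01 + 0.07 + 0.08 = 0.26.
P(Yield=vlow) = 0.07 + 0.03 + 0.01 + 0.03 = 0.14.
P(Soil=loam, Yield=vlow) − P(Soil=loam)P(Yield=vlow) = 0.07 − 0.26×0.14 = 0.0336.

0.0336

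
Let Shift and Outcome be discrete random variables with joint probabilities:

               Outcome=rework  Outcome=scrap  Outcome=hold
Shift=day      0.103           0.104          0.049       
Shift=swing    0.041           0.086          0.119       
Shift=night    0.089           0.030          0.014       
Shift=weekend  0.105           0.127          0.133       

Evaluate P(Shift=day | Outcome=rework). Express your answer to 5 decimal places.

0.30473

P(Outcome=rework) = 0.103 + 0.041 + 0.089 + 0.105 = 0.338.
P(Shift=day | Outcome=rework) = 0.103/0.338 = 0.30473.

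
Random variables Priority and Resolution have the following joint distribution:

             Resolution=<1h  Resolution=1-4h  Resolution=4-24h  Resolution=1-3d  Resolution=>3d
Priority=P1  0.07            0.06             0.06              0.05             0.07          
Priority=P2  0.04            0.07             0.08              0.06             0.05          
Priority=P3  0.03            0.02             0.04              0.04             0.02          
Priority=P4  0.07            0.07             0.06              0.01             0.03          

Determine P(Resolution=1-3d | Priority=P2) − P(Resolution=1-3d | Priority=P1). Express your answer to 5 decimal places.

0.03871

P(Priority=P2) = 0.04 + 0.07 + 0.08 + 0.06 + 0.05 = 0.30; P(Resolution=1-3d | Priority=P2) = 0.06/0.30 = 0.200000.
P(Priority=P1) = 0.07 + 0.06 + 0.06 + 0.05 + 0.07 = 0.31; P(Resolution=1-3d | Priority=P1) = 0.05/0.31 = 0.161290.
Difference = 0.03871.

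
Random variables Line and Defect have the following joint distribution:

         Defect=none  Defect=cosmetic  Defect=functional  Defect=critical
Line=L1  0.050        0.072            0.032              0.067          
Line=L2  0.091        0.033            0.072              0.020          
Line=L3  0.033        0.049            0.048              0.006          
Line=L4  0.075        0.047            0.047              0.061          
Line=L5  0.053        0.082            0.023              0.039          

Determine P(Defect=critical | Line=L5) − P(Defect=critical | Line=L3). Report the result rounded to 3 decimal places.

P(Line=L5) = 0.053 + 0.082 + 0.023 + 0.039 = 0.197; P(Defect=critical | Line=L5) = 0.039/0.197 = 0.1980.
P(Line=L3) = 0.033 + 0.049 + 0.048 + 0.006 = 0.136; P(Defect=critical | Line=L3) = 0.006/0.136 = 0.0441.
Difference = 0.154.

0.154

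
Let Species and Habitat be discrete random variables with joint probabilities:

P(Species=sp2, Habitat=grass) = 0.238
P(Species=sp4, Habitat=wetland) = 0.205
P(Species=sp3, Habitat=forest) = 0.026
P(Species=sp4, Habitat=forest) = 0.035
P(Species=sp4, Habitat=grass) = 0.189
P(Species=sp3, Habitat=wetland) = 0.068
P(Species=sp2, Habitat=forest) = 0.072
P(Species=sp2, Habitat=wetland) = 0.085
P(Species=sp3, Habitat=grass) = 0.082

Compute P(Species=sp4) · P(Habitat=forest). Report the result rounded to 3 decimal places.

0.057

P(Species=sp4) = 0.035 + 0.189 + 0.205 = 0.429.
P(Habitat=forest) = 0.072 + 0.026 + 0.035 = 0.133.
Product: 0.429 × 0.133 = 0.057.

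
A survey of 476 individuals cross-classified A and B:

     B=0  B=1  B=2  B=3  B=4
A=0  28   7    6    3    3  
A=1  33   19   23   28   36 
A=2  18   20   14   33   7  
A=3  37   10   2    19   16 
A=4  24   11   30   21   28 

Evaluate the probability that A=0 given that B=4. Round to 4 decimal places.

Total with B=4: 3 + 36 + 7 + 16 + 28 = 90.
P(A=0 | B=4) = 3/90 = 0.0333.

0.0333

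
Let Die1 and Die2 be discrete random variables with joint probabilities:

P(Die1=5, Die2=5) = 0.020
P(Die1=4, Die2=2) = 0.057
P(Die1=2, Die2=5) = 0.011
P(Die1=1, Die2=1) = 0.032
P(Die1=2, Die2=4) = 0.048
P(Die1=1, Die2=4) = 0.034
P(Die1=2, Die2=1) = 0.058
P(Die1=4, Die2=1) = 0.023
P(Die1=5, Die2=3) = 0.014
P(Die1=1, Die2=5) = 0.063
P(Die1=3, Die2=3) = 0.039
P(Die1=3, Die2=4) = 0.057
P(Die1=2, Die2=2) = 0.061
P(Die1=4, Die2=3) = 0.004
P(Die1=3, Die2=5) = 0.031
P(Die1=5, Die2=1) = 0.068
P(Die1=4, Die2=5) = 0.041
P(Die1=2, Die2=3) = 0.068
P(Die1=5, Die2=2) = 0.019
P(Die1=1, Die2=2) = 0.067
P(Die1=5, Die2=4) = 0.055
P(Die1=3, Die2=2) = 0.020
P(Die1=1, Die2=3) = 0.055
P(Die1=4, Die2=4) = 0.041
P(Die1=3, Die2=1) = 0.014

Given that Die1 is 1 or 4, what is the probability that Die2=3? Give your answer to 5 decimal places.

0.14149

P(Die1=1) = 0.032 + 0.067 + 0.055 + 0.034 + 0.063 = 0.251.
P(Die1=4) = 0.023 + 0.057 + 0.004 + 0.041 + 0.041 = 0.166.
P(Die1 ∈ {1, 4}) = 0.251 + 0.166 = 0.417; P(Die2=3, Die1 ∈ {1, 4}) = 0.055 + 0.004 = 0.059.
P(Die2=3 | Die1 ∈ {1, 4}) = 0.059/0.417 = 0.14149.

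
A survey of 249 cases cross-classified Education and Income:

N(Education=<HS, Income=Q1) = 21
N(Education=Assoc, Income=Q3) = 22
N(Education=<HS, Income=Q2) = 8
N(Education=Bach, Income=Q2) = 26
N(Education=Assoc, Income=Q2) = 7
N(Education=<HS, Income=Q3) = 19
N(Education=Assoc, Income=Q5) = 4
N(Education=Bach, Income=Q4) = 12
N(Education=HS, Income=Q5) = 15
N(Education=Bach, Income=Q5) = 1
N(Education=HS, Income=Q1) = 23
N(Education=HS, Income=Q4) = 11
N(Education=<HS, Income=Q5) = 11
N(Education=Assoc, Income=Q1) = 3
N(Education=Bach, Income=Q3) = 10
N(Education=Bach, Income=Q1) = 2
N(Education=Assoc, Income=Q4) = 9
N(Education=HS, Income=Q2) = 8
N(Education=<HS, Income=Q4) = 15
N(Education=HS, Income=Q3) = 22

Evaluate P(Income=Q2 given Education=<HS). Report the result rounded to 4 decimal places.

Total with Education=<HS: 21 + 8 + 19 + 15 + 11 = 74.
P(Income=Q2 | Education=<HS) = 8/74 = 0.1081.

0.1081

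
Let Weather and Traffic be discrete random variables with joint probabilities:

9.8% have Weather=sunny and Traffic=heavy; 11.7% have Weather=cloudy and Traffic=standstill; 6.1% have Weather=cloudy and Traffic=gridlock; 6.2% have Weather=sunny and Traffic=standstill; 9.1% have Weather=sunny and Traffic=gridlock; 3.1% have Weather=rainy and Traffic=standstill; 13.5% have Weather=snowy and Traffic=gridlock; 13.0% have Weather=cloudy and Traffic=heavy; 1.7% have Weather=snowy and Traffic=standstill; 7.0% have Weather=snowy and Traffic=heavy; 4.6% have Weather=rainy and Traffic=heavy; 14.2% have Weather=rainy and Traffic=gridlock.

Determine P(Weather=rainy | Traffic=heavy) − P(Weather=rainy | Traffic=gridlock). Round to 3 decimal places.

P(Traffic=heavy) = 0.098 + 0.130 + 0.046 + 0.070 = 0.344; P(Weather=rainy | Traffic=heavy) = 0.046/0.344 = 0.1337.
P(Traffic=gridlock) = 0.091 + 0.061 + 0.142 + 0.135 = 0.429; P(Weather=rainy | Traffic=gridlock) = 0.142/0.429 = 0.3310.
Difference = -0.197.

-0.197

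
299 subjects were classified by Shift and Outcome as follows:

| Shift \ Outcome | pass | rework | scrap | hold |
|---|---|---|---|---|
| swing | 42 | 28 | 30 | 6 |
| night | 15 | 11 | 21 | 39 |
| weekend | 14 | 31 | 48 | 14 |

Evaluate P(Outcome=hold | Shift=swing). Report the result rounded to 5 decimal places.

0.05660

Total with Shift=swing: 42 + 28 + 30 + 6 = 106.
P(Outcome=hold | Shift=swing) = 6/106 = 0.05660.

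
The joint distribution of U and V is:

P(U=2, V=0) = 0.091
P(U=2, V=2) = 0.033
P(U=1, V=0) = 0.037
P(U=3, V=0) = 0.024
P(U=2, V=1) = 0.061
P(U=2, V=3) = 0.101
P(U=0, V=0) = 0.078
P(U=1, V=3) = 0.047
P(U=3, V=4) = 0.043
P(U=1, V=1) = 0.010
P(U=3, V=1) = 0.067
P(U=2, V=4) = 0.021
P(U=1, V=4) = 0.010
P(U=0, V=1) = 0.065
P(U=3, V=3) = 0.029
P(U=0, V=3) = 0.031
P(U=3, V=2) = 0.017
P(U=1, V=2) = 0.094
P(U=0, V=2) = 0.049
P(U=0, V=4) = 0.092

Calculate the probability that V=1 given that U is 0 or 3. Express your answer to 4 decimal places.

0.2667

P(U=0) = 0.078 + 0.065 + 0.049 + 0.031 + 0.092 = 0.315.
P(U=3) = 0.024 + 0.067 + 0.017 + 0.029 + 0.043 = 0.180.
P(U ∈ {0, 3}) = 0.315 + 0.180 = 0.495; P(V=1, U ∈ {0, 3}) = 0.065 + 0.067 = 0.132.
P(V=1 | U ∈ {0, 3}) = 0.132/0.495 = 0.2667.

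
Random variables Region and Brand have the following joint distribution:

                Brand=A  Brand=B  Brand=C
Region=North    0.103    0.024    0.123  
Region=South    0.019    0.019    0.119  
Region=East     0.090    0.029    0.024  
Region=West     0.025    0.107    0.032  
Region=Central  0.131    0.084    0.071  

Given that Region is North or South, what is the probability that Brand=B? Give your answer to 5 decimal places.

0.10565

P(Region=North) = 0.103 + 0.024 + 0.123 = 0.250.
P(Region=South) = 0.019 + 0.019 + 0.119 = 0.157.
P(Region ∈ {North, South}) = 0.250 + 0.157 = 0.407; P(Brand=B, Region ∈ {North, South}) = 0.024 + 0.019 = 0.043.
P(Brand=B | Region ∈ {North, South}) = 0.043/0.407 = 0.10565.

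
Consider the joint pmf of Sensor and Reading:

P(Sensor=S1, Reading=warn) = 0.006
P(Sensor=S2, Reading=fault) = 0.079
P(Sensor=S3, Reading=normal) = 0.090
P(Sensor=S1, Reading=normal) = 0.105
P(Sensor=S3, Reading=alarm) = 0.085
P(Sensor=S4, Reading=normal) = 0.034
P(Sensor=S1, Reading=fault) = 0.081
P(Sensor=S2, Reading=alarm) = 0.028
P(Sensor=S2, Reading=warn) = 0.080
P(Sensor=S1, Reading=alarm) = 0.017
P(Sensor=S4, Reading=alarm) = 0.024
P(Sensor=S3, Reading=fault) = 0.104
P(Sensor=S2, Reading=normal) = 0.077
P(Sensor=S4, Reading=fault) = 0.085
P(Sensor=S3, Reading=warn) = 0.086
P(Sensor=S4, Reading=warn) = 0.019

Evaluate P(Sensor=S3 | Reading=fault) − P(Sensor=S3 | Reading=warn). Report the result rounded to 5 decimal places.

-0.15227

P(Reading=fault) = 0.081 + 0.079 + 0.104 + 0.085 = 0.349; P(Sensor=S3 | Reading=fault) = 0.104/0.349 = 0.297994.
P(Reading=warn) = 0.006 + 0.080 + 0.086 + 0.019 = 0.191; P(Sensor=S3 | Reading=warn) = 0.086/0.191 = 0.450262.
Difference = -0.15227.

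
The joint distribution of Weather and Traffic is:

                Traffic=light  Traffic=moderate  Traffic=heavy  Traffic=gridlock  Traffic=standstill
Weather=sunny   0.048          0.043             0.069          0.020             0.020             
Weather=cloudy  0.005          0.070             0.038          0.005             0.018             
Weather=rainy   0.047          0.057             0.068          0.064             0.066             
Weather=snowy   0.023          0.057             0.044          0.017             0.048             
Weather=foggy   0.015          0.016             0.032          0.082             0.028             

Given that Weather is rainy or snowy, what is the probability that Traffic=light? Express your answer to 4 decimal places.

P(Weather=rainy) = 0.047 + 0.057 + 0.068 + 0.064 + 0.066 = 0.302.
P(Weather=snowy) = 0.023 + 0.057 + 0.044 + 0.017 + 0.048 = 0.189.
P(Weather ∈ {rainy, snowy}) = 0.302 + 0.189 = 0.491; P(Traffic=light, Weather ∈ {rainy, snowy}) = 0.047 + 0.023 = 0.070.
P(Traffic=light | Weather ∈ {rainy, snowy}) = 0.070/0.491 = 0.1426.

0.1426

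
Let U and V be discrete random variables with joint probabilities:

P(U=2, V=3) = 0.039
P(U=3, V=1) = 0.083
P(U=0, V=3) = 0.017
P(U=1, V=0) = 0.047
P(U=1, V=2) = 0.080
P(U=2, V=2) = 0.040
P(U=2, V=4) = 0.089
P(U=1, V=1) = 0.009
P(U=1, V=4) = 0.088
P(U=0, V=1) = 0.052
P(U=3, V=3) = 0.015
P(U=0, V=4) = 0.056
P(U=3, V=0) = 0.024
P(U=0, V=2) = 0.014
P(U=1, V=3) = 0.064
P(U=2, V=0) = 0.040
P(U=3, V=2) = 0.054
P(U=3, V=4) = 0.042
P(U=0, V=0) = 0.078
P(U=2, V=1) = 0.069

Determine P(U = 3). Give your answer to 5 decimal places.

0.21800

P(U=3) = 0.024 + 0.083 + 0.054 + 0.015 + 0.042 = 0.218.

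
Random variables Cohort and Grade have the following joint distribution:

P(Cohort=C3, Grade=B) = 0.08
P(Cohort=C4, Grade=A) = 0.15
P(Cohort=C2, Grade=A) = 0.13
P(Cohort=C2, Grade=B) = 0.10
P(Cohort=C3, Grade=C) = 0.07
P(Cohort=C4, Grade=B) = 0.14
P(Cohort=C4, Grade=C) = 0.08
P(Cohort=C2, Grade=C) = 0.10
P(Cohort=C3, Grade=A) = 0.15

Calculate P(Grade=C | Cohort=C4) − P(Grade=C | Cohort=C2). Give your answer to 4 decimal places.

P(Cohort=C4) = 0.15 + 0.14 + 0.08 = 0.37; P(Grade=C | Cohort=C4) = 0.08/0.37 = 0.21622.
P(Cohort=C2) = 0.13 + 0.10 + 0.10 = 0.33; P(Grade=C | Cohort=C2) = 0.10/0.33 = 0.30303.
Difference = -0.0868.

-0.0868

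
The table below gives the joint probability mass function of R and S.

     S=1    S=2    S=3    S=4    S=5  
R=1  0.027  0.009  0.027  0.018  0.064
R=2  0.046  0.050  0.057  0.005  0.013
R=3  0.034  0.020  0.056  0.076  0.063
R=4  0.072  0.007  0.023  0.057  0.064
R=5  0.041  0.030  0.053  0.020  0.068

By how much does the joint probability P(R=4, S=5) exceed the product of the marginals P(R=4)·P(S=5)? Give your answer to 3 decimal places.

0.003

P(R=4) = 0.072 + 0.007 + 0.023 + 0.057 + 0.064 = 0.223.
P(S=5) = 0.064 + 0.013 + 0.063 + 0.064 + 0.068 = 0.272.
P(R=4, S=5) − P(R=4)P(S=5) = 0.064 − 0.223×0.272 = 0.003.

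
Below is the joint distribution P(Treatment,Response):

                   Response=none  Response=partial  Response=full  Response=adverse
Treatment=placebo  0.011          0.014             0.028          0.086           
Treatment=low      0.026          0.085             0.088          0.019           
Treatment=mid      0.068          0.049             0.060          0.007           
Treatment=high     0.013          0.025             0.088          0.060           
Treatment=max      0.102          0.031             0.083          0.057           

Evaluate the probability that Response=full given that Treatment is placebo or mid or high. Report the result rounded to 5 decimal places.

0.34578

P(Treatment=placebo) = 0.011 + 0.014 + 0.028 + 0.086 = 0.139.
P(Treatment=mid) = 0.068 + 0.049 + 0.060 + 0.007 = 0.184.
P(Treatment=high) = 0.013 + 0.025 + 0.088 + 0.060 = 0.186.
P(Treatment ∈ {placebo, mid, high}) = 0.139 + 0.184 + 0.186 = 0.509; P(Response=full, Treatment ∈ {placebo, mid, high}) = 0.028 + 0.060 + 0.088 = 0.176.
P(Response=full | Treatment ∈ {placebo, mid, high}) = 0.176/0.509 = 0.34578.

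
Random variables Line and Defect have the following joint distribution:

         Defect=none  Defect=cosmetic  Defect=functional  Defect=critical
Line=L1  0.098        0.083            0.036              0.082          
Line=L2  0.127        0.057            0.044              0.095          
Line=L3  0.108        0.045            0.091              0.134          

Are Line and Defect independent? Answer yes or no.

no

P(Line=L1) = 0.299 and P(Defect=cosmetic) = 0.185, so their product is 0.05532, but P(Line=L1, Defect=cosmetic) = 0.083. Since these differ, Line and Defect are not independent.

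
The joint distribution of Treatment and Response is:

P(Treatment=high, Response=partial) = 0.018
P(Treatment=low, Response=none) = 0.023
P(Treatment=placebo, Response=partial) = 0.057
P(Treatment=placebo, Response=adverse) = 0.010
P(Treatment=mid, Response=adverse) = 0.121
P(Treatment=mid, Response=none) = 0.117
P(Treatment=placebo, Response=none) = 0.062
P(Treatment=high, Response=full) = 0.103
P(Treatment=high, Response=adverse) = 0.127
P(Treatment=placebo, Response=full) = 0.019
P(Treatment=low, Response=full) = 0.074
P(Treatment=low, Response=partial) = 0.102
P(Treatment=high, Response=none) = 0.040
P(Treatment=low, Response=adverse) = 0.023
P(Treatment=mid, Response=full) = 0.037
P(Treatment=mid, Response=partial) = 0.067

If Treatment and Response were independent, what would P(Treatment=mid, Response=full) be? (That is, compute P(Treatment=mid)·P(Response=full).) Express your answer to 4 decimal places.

0.0797

P(Treatment=mid) = 0.117 + 0.067 + 0.037 + 0.121 = 0.342.
P(Response=full) = 0.019 + 0.074 + 0.037 + 0.103 = 0.233.
Product: 0.342 × 0.233 = 0.0797.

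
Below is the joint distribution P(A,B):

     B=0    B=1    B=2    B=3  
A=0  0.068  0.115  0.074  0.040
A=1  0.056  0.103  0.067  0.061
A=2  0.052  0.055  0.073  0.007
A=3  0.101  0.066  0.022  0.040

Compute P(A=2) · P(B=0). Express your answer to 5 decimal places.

0.05180

P(A=2) = 0.052 + 0.055 + 0.073 + 0.007 = 0.187.
P(B=0) = 0.068 + 0.056 + 0.052 + 0.101 = 0.277.
Product: 0.187 × 0.277 = 0.05180.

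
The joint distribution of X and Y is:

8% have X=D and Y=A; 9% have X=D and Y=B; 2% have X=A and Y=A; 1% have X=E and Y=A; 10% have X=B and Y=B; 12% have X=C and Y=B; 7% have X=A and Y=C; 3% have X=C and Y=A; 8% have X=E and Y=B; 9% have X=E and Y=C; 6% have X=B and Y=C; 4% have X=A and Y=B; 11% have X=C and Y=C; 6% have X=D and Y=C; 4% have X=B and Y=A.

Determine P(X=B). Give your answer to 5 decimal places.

P(X=B) = 0.04 + 0.10 + 0.06 = 0.20.

0.20000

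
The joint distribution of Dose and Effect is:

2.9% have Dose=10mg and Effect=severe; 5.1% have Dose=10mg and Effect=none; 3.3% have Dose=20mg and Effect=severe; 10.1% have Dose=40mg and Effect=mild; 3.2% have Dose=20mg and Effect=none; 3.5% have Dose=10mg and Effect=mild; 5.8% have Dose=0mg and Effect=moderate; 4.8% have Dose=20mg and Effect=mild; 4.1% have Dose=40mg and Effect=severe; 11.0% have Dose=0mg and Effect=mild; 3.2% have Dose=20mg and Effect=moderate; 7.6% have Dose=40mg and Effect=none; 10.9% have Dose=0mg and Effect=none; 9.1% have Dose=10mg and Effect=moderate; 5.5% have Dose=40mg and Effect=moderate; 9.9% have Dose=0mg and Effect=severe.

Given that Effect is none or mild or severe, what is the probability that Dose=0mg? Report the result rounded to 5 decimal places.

0.41623

P(Effect=none) = 0.109 + 0.051 + 0.032 + 0.076 = 0.268.
P(Effect=mild) = 0.110 + 0.035 + 0.048 + 0.101 = 0.294.
P(Effect=severe) = 0.099 + 0.029 + 0.033 + 0.041 = 0.202.
P(Effect ∈ {none, mild, severe}) = 0.268 + 0.294 + 0.202 = 0.764; P(Dose=0mg, Effect ∈ {none, mild, severe}) = 0.109 + 0.110 + 0.099 = 0.318.
P(Dose=0mg | Effect ∈ {none, mild, severe}) = 0.318/0.764 = 0.41623.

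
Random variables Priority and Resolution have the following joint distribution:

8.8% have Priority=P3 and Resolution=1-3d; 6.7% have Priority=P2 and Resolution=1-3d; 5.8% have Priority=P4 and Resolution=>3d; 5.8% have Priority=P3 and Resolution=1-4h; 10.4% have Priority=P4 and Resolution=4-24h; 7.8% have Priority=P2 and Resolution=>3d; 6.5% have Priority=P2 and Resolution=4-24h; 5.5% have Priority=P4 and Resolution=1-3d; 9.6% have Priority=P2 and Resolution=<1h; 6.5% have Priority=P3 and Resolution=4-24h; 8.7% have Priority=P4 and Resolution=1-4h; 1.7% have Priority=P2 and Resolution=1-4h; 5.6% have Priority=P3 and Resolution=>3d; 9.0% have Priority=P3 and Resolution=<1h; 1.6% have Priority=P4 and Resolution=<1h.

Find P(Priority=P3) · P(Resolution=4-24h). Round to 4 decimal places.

0.0835

P(Priority=P3) = 0.090 + 0.058 + 0.065 + 0.088 + 0.056 = 0.357.
P(Resolution=4-24h) = 0.065 + 0.065 + 0.104 = 0.234.
Product: 0.357 × 0.234 = 0.0835.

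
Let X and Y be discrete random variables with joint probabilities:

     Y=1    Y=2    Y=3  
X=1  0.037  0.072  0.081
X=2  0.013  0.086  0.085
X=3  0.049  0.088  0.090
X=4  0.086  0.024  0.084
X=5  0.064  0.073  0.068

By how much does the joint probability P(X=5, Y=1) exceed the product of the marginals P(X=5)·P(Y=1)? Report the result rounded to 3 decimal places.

P(X=5) = 0.064 + 0.073 + 0.068 = 0.205.
P(Y=1) = 0.037 + 0.013 + 0.049 + 0.086 + 0.064 = 0.249.
P(X=5, Y=1) − P(X=5)P(Y=1) = 0.064 − 0.205×0.249 = 0.013.

0.013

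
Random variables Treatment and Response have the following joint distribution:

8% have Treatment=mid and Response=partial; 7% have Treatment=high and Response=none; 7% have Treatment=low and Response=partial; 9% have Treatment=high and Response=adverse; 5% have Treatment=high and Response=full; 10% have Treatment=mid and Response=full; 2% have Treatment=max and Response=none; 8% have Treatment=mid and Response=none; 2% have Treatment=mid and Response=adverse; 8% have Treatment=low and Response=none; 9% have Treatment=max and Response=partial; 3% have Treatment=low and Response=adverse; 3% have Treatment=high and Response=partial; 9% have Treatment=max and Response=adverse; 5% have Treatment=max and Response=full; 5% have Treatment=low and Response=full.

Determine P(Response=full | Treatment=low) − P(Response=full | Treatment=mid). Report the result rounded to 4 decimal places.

-0.1398

P(Treatment=low) = 0.08 + 0.07 + 0.05 + 0.03 = 0.23; P(Response=full | Treatment=low) = 0.05/0.23 = 0.21739.
P(Treatment=mid) = 0.08 + 0.08 + 0.10 + 0.02 = 0.28; P(Response=full | Treatment=mid) = 0.10/0.28 = 0.35714.
Difference = -0.1398.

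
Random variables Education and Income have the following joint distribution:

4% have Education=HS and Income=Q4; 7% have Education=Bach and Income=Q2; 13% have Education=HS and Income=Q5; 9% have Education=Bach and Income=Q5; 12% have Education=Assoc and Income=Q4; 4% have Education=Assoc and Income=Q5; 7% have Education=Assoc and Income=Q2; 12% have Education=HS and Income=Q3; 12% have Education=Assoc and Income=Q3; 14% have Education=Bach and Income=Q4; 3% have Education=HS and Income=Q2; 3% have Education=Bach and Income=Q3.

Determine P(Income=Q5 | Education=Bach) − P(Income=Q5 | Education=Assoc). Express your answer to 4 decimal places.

0.1584

P(Education=Bach) = 0.07 + 0.03 + 0.14 + 0.09 = 0.33; P(Income=Q5 | Education=Bach) = 0.09/0.33 = 0.27273.
P(Education=Assoc) = 0.07 + 0.12 + 0.12 + 0.04 = 0.35; P(Income=Q5 | Education=Assoc) = 0.04/0.35 = 0.11429.
Difference = 0.1584.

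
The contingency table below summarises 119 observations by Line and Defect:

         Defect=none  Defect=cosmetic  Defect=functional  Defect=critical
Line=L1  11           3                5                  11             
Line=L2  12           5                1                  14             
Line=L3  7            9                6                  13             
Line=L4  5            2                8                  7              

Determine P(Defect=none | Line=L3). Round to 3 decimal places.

0.200

Total with Line=L3: 7 + 9 + 6 + 13 = 35.
P(Defect=none | Line=L3) = 7/35 = 0.200.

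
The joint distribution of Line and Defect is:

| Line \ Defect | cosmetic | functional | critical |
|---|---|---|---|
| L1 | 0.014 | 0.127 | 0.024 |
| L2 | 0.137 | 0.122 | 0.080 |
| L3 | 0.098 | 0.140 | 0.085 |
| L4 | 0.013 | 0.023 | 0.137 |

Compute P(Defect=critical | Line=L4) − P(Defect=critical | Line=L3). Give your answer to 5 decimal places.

P(Line=L4) = 0.013 + 0.023 + 0.137 = 0.173; P(Defect=critical | Line=L4) = 0.137/0.173 = 0.791908.
P(Line=L3) = 0.098 + 0.140 + 0.085 = 0.323; P(Defect=critical | Line=L3) = 0.085/0.323 = 0.263158.
Difference = 0.52875.

0.52875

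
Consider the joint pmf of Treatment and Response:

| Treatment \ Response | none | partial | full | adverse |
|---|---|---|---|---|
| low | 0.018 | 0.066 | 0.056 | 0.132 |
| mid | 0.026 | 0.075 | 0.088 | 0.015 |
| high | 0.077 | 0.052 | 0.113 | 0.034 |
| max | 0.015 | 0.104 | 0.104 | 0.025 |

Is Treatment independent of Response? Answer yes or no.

no

P(Treatment=low) = 0.272 and P(Response=adverse) = 0.206, so their product is 0.05603, but P(Treatment=low, Response=adverse) = 0.132. Since these differ, Treatment and Response are not independent.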